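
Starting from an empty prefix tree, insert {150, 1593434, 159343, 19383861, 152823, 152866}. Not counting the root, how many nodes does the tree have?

21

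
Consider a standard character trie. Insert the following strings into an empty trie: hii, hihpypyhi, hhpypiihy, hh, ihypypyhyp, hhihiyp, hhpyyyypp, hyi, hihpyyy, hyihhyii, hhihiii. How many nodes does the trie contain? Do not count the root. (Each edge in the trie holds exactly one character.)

Count nodes per top-level branch (shared prefixes stored once):
  'h'-branch (hh, hhihiii, hhihiyp, hhpypiihy, hhpyyyypp, hihpypyhi, hihpyyy, hii, hyi, hyihhyii): 39 nodes
  'i'-branch (ihypypyhyp): 10 nodes
Sum: 49

49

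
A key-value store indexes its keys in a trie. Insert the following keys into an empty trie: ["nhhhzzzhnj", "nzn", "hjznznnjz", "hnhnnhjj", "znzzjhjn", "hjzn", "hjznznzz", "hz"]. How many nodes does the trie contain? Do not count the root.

39

Trie structure (* marks end of a word):
(root)
├─ h
│  ├─ j
│  │  └─ z
│  │     └─ n *
│  │        └─ z
│  │           └─ n
│  │              ├─ n
│  │              │  └─ j
│  │              │     └─ z *
│  │              └─ z
│  │                 └─ z *
│  ├─ n
│  │  └─ h
│  │     └─ n
│  │        └─ n
│  │           └─ h
│  │              └─ j
│  │                 └─ j *
│  └─ z *
├─ n
│  ├─ h
│  │  └─ h
│  │     └─ h
│  │        └─ z
│  │           └─ z
│  │              └─ z
│  │                 └─ h
│  │                    └─ n
│  │                       └─ j *
│  └─ z
│     └─ n *
└─ z
   └─ n
      └─ z
         └─ z
            └─ j
               └─ h
                  └─ j
                     └─ n *
Counting every labelled node above: 39.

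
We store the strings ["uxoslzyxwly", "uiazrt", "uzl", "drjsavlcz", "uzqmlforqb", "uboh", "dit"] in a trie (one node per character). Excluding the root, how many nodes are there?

Trace insertions, counting only characters that open a new branch:
  "uxoslzyxwly" → 11 new (u, x, o, s, l, z, y, x, w, l, y)
  "uiazrt" → prefix "u" already present; 5 new (i, a, z, r, t)
  "uzl" → prefix "u" already present; 2 new (z, l)
  "drjsavlcz" → 9 new (d, r, j, s, a, v, l, c, z)
  "uzqmlforqb" → prefix "uz" already present; 8 new (q, m, l, f, o, r, q, b)
  "uboh" → prefix "u" already present; 3 new (b, o, h)
  "dit" → prefix "d" already present; 2 new (i, t)
Total nodes = 11 + 5 + 2 + 9 + 8 + 3 + 2 = 40

40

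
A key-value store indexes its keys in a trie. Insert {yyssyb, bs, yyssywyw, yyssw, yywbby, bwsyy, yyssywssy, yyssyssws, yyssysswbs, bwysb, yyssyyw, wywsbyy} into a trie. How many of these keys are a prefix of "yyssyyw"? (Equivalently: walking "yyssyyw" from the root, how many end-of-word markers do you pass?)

Traverse "yyssyyw" character by character; count nodes along the way that are marked as word ends.
Prefixes of the query that are stored words: "yyssyyw"
Count: 1

1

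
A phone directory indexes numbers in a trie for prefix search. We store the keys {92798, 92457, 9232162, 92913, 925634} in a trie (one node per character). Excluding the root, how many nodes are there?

20

For each word, the new-node count is its length minus the longest prefix already in the trie:
  "92798" → 5 new (9, 2, 7, 9, 8)
  "92457" → prefix "92" already present; 3 new (4, 5, 7)
  "9232162" → prefix "92" already present; 5 new (3, 2, 1, 6, 2)
  "92913" → prefix "92" already present; 3 new (9, 1, 3)
  "925634" → prefix "92" already present; 4 new (5, 6, 3, 4)
Total nodes = 5 + 3 + 5 + 3 + 4 = 20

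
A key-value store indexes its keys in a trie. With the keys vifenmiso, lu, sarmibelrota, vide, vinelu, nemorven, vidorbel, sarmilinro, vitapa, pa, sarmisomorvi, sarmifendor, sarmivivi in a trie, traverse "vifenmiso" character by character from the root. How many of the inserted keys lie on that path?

1

Walk "vifenmiso" from the root; an end-of-word marker is hit whenever a stored word is a prefix of "vifenmiso".
Prefixes of the query that are stored words: "vifenmiso"
Count: 1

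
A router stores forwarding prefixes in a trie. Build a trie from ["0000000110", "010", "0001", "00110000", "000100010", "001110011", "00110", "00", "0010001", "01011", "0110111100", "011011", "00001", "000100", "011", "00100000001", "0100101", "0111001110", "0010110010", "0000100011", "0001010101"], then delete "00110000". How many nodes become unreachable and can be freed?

3

After clearing the end-marker at "00110000", prune upward until reaching a node still needed by another word.
The suffix "000" (3 nodes) is used only by "00110000"; "00110" is itself a stored word, so pruning stops there.
Nodes removed: 3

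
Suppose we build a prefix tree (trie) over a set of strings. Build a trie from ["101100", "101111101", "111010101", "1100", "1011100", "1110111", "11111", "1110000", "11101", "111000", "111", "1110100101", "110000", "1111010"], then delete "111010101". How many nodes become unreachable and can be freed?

3

A node on "111010101"'s path can go only if nothing else ends at it or branches off below it.
The suffix "101" (3 nodes) is used only by "111010101"; the node for "111010" still has the child "0", so pruning stops there.
Nodes removed: 3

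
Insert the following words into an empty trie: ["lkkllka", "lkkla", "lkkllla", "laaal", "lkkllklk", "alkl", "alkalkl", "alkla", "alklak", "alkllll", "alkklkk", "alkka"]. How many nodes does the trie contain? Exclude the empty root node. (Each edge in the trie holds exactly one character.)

34

Trace insertions, counting only characters that open a new branch:
  "lkkllka" → 7 new (l, k, k, l, l, k, a)
  "lkkla" → prefix "lkkl" already present; 1 new (a)
  "lkkllla" → prefix "lkkll" already present; 2 new (l, a)
  "laaal" → prefix "l" already present; 4 new (a, a, a, l)
  "lkkllklk" → prefix "lkkllk" already present; 2 new (l, k)
  "alkl" → 4 new (a, l, k, l)
  "alkalkl" → prefix "alk" already present; 4 new (a, l, k, l)
  "alkla" → prefix "alkl" already present; 1 new (a)
  "alklak" → prefix "alkla" already present; 1 new (k)
  "alkllll" → prefix "alkl" already present; 3 new (l, l, l)
  "alkklkk" → prefix "alk" already present; 4 new (k, l, k, k)
  "alkka" → prefix "alkk" already present; 1 new (a)
Total nodes = 7 + 1 + 2 + 4 + 2 + 4 + 4 + 1 + 1 + 3 + 4 + 1 = 34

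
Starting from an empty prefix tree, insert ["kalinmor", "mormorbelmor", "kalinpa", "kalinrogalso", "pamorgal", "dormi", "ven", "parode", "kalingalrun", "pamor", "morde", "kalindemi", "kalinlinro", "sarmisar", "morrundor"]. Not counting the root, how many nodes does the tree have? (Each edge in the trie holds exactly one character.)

For each word, the new-node count is its length minus the longest prefix already in the trie:
  "kalinmor" → 8 new (k, a, l, i, n, m, o, r)
  "mormorbelmor" → 12 new (m, o, r, m, o, r, b, e, l, m, o, r)
  "kalinpa" → prefix "kalin" already present; 2 new (p, a)
  "kalinrogalso" → prefix "kalin" already present; 7 new (r, o, g, a, l, s, o)
  "pamorgal" → 8 new (p, a, m, o, r, g, a, l)
  "dormi" → 5 new (d, o, r, m, i)
  "ven" → 3 new (v, e, n)
  "parode" → prefix "pa" already present; 4 new (r, o, d, e)
  "kalingalrun" → prefix "kalin" already present; 6 new (g, a, l, r, u, n)
  "pamor" → prefix "pamor" already present; 0 new (none)
  "morde" → prefix "mor" already present; 2 new (d, e)
  "kalindemi" → prefix "kalin" already present; 4 new (d, e, m, i)
  "kalinlinro" → prefix "kalin" already present; 5 new (l, i, n, r, o)
  "sarmisar" → 8 new (s, a, r, m, i, s, a, r)
  "morrundor" → prefix "mor" already present; 6 new (r, u, n, d, o, r)
Total nodes = 8 + 12 + 2 + 7 + 8 + 5 + 3 + 4 + 6 + 0 + 2 + 4 + 5 + 8 + 6 = 80

80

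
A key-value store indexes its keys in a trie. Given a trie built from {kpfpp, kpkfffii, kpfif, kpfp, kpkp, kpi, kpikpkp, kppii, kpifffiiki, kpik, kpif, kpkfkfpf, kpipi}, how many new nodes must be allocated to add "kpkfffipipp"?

The longest prefix of "kpkfffipipp" already in the trie is "kpkfffi" (length 7).
Each of the 4 remaining characters creates one node.

4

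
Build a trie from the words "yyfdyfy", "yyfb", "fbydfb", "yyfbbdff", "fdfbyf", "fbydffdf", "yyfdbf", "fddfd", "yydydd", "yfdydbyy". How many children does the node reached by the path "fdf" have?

Walk "fdf" from the root, arriving at one node.
Characters that immediately follow "fdf" among the stored strings: {b}.
That node has 1 child edge.

1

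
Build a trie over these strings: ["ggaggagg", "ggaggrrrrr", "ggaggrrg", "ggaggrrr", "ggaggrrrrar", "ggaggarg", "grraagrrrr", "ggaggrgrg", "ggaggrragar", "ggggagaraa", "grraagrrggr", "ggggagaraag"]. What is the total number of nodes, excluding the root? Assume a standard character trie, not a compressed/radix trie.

Count nodes per top-level branch (shared prefixes stored once):
  'g'-branch (ggaggagg, ggaggarg, ggaggrgrg, ggaggrragar, ggaggrrg, ggaggrrr, ggaggrrrrar, ggaggrrrrr, ggggagaraa, ggggagaraag, grraagrrggr, grraagrrrr): 46 nodes
Sum: 46

46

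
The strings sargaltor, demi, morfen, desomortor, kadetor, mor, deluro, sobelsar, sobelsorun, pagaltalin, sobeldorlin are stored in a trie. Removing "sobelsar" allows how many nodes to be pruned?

2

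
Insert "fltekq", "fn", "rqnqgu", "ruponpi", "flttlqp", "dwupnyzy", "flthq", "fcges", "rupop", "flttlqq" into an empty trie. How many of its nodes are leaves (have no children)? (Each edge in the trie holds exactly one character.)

10

A leaf is a node with no children — equivalently, the end of a word that is not a proper prefix of any other stored word.
Those words: "dwupnyzy", "fcges", "fltekq", "flthq", "flttlqp", "flttlqq", "fn", "rqnqgu", "ruponpi", "rupop"
Leaf count: 10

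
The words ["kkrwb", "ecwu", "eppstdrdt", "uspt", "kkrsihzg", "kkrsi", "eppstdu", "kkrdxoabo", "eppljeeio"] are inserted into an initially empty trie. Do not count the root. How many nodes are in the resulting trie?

39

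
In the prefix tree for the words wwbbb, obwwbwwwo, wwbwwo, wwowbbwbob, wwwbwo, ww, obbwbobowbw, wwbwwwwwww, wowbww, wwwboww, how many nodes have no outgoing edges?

A leaf is a node with no children — equivalently, the end of a word that is not a proper prefix of any other stored word.
Those words: "obbwbobowbw", "obwwbwwwo", "wowbww", "wwbbb", "wwbwwo", "wwbwwwwwww", "wwowbbwbob", "wwwboww", "wwwbwo"
Leaf count: 9

9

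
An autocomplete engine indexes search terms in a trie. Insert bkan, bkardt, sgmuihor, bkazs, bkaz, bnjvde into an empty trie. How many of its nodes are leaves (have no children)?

Leaves are exactly the stored words that no other stored word extends.
Those words: "bkan", "bkardt", "bkazs", "bnjvde", "sgmuihor"
Leaf count: 5

5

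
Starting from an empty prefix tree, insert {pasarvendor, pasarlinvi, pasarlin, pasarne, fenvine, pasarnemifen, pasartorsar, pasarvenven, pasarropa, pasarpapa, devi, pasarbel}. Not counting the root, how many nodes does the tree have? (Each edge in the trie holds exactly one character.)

For each word, the new-node count is its length minus the longest prefix already in the trie:
  "pasarvendor" → 11 new (p, a, s, a, r, v, e, n, d, o, r)
  "pasarlinvi" → prefix "pasar" already present; 5 new (l, i, n, v, i)
  "pasarlin" → prefix "pasarlin" already present; 0 new (none)
  "pasarne" → prefix "pasar" already present; 2 new (n, e)
  "fenvine" → 7 new (f, e, n, v, i, n, e)
  "pasarnemifen" → prefix "pasarne" already present; 5 new (m, i, f, e, n)
  "pasartorsar" → prefix "pasar" already present; 6 new (t, o, r, s, a, r)
  "pasarvenven" → prefix "pasarven" already present; 3 new (v, e, n)
  "pasarropa" → prefix "pasar" already present; 4 new (r, o, p, a)
  "pasarpapa" → prefix "pasar" already present; 4 new (p, a, p, a)
  "devi" → 4 new (d, e, v, i)
  "pasarbel" → prefix "pasar" already present; 3 new (b, e, l)
Total nodes = 11 + 5 + 0 + 2 + 7 + 5 + 6 + 3 + 4 + 4 + 4 + 3 = 54

54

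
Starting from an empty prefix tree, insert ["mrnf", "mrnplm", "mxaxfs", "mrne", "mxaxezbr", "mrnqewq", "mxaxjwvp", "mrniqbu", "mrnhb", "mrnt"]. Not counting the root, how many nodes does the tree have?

32

Count nodes per top-level branch (shared prefixes stored once):
  'm'-branch (mrne, mrnf, mrnhb, mrniqbu, mrnplm, mrnqewq, mrnt, mxaxezbr, mxaxfs, mxaxjwvp): 32 nodes
Sum: 32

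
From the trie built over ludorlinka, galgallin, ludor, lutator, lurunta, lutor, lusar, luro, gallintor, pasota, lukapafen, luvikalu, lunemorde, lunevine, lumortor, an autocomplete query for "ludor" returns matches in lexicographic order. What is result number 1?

ludor

Words with prefix "ludor", in lexicographic order: "ludor", "ludorlinka"
The 1st is ludor.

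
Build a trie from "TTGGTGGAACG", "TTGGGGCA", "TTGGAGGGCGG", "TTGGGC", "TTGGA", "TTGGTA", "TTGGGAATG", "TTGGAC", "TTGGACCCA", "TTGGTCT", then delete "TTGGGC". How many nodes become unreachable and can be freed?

Walk "TTGGGC" from the leaf back toward the root, removing each node that no remaining word uses.
The suffix "C" (1 node) is used only by "TTGGGC"; the node for "TTGGG" still has the child "G", so pruning stops there.
Nodes removed: 1

1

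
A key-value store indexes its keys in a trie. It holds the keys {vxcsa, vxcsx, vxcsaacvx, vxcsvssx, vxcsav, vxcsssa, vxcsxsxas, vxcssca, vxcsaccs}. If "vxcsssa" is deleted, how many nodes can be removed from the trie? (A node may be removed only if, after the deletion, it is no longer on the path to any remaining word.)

After clearing the end-marker at "vxcsssa", prune upward until reaching a node still needed by another word.
The suffix "sa" (2 nodes) is used only by "vxcsssa"; the node for "vxcss" still has the child "c", so pruning stops there.
Nodes removed: 2

2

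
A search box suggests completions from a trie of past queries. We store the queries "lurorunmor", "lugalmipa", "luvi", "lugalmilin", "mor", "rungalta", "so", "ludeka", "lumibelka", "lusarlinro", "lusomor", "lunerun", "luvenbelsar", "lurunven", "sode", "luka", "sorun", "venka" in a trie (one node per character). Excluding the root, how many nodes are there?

For each word, the new-node count is its length minus the longest prefix already in the trie:
  "lurorunmor" → 10 new (l, u, r, o, r, u, n, m, o, r)
  "lugalmipa" → prefix "lu" already present; 7 new (g, a, l, m, i, p, a)
  "luvi" → prefix "lu" already present; 2 new (v, i)
  "lugalmilin" → prefix "lugalmi" already present; 3 new (l, i, n)
  "mor" → 3 new (m, o, r)
  "rungalta" → 8 new (r, u, n, g, a, l, t, a)
  "so" → 2 new (s, o)
  "ludeka" → prefix "lu" already present; 4 new (d, e, k, a)
  "lumibelka" → prefix "lu" already present; 7 new (m, i, b, e, l, k, a)
  "lusarlinro" → prefix "lu" already present; 8 new (s, a, r, l, i, n, r, o)
  "lusomor" → prefix "lus" already present; 4 new (o, m, o, r)
  "lunerun" → prefix "lu" already present; 5 new (n, e, r, u, n)
  "luvenbelsar" → prefix "luv" already present; 8 new (e, n, b, e, l, s, a, r)
  "lurunven" → prefix "lur" already present; 5 new (u, n, v, e, n)
  "sode" → prefix "so" already present; 2 new (d, e)
  "luka" → prefix "lu" already present; 2 new (k, a)
  "sorun" → prefix "so" already present; 3 new (r, u, n)
  "venka" → 5 new (v, e, n, k, a)
Total nodes = 10 + 7 + 2 + 3 + 3 + 8 + 2 + 4 + 7 + 8 + 4 + 5 + 8 + 5 + 2 + 2 + 3 + 5 = 88

88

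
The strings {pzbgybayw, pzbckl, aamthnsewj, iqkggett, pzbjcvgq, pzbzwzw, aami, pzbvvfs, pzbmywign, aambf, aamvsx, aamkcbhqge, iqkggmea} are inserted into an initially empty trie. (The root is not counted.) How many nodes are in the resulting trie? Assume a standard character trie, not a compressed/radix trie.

65

Insert word by word; a character creates a node only if that edge doesn't already exist:
  "pzbgybayw" → 9 new (p, z, b, g, y, b, a, y, w)
  "pzbckl" → prefix "pzb" already present; 3 new (c, k, l)
  "aamthnsewj" → 10 new (a, a, m, t, h, n, s, e, w, j)
  "iqkggett" → 8 new (i, q, k, g, g, e, t, t)
  "pzbjcvgq" → prefix "pzb" already present; 5 new (j, c, v, g, q)
  "pzbzwzw" → prefix "pzb" already present; 4 new (z, w, z, w)
  "aami" → prefix "aam" already present; 1 new (i)
  "pzbvvfs" → prefix "pzb" already present; 4 new (v, v, f, s)
  "pzbmywign" → prefix "pzb" already present; 6 new (m, y, w, i, g, n)
  "aambf" → prefix "aam" already present; 2 new (b, f)
  "aamvsx" → prefix "aam" already present; 3 new (v, s, x)
  "aamkcbhqge" → prefix "aam" already present; 7 new (k, c, b, h, q, g, e)
  "iqkggmea" → prefix "iqkgg" already present; 3 new (m, e, a)
Total nodes = 9 + 3 + 10 + 8 + 5 + 4 + 1 + 4 + 6 + 2 + 3 + 7 + 3 = 65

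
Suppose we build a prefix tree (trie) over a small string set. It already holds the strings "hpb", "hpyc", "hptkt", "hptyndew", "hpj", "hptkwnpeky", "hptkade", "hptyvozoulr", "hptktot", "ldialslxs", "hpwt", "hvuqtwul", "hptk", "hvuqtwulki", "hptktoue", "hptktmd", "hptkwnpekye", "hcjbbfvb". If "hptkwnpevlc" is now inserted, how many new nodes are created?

Walking "hptkwnpevlc" from the root, the first 8 characters ("hptkwnpe") follow existing edges; "v" is the first miss.
So 11 − 8 = 3 new nodes.

3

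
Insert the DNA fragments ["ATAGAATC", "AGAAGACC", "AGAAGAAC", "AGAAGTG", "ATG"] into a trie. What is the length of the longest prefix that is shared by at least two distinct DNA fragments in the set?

6

Look for the deepest trie node that still has at least two words in its subtree.
"AGAAGAAC" and "AGAAGACC" agree on "AGAAGA" (6 characters) before diverging; nothing deeper is shared.
Longest shared-prefix length: 6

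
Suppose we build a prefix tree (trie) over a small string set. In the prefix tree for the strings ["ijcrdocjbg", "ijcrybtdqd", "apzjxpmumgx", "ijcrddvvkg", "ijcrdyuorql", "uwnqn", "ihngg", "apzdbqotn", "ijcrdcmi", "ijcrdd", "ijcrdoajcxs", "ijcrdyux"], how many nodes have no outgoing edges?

11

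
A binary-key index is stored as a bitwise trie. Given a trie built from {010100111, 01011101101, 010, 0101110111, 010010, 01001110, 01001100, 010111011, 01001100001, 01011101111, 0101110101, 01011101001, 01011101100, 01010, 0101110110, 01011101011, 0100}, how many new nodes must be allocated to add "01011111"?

The longest prefix of "01011111" already in the trie is "010111" (length 6).
Each of the 2 remaining characters creates one node.

2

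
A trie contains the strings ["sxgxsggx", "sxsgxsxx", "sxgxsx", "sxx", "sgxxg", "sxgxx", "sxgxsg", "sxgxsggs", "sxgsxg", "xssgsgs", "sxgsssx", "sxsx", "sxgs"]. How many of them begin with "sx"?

11

Filter for entries beginning with "sx":
Words under "sx": sxgs, sxgsssx, sxgsxg, sxgxsg, sxgxsggs, sxgxsggx, sxgxsx, sxgxx, sxsgxsxx, sxsx, sxx
Count: 11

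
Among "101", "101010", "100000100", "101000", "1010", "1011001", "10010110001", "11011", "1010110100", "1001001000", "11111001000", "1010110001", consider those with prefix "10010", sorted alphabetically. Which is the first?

1001001000

Filter for "10010…" and sort: "1001001000", "10010110001"
The 1st is 1001001000.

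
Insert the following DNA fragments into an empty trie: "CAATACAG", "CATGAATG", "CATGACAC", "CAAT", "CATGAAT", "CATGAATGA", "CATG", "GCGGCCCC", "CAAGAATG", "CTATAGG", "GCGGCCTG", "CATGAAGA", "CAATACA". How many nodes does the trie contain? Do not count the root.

41

Insert word by word; a character creates a node only if that edge doesn't already exist:
  "CAATACAG" → 8 new (C, A, A, T, A, C, A, G)
  "CATGAATG" → prefix "CA" already present; 6 new (T, G, A, A, T, G)
  "CATGACAC" → prefix "CATGA" already present; 3 new (C, A, C)
  "CAAT" → prefix "CAAT" already present; 0 new (none)
  "CATGAAT" → prefix "CATGAAT" already present; 0 new (none)
  "CATGAATGA" → prefix "CATGAATG" already present; 1 new (A)
  "CATG" → prefix "CATG" already present; 0 new (none)
  "GCGGCCCC" → 8 new (G, C, G, G, C, C, C, C)
  "CAAGAATG" → prefix "CAA" already present; 5 new (G, A, A, T, G)
  "CTATAGG" → prefix "C" already present; 6 new (T, A, T, A, G, G)
  "GCGGCCTG" → prefix "GCGGCC" already present; 2 new (T, G)
  "CATGAAGA" → prefix "CATGAA" already present; 2 new (G, A)
  "CAATACA" → prefix "CAATACA" already present; 0 new (none)
Total nodes = 8 + 6 + 3 + 0 + 0 + 1 + 0 + 8 + 5 + 6 + 2 + 2 + 0 = 41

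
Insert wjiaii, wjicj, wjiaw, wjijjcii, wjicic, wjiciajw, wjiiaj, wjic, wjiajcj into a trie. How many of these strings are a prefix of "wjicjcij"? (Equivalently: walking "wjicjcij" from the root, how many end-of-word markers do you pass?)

Walk "wjicjcij" from the root; an end-of-word marker is hit whenever a stored word is a prefix of "wjicjcij".
Prefixes of the query that are stored words: "wjic", "wjicj"
Count: 2

2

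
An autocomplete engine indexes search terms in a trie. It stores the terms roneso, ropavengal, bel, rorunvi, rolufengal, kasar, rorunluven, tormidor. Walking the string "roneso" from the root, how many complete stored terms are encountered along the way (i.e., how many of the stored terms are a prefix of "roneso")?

Traverse "roneso" character by character; count nodes along the way that are marked as word ends.
Prefixes of the query that are stored words: "roneso"
Count: 1

1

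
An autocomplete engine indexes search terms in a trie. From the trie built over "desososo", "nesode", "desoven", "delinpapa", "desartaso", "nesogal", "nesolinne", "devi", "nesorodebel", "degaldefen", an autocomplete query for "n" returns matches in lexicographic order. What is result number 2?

nesogal

Filter for "n…" and sort: "nesode", "nesogal", "nesolinne", "nesorodebel"
The 2nd is nesogal.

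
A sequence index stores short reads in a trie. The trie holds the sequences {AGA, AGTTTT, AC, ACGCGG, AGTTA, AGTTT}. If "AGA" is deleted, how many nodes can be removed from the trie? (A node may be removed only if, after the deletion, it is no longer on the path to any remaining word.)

1

After clearing the end-marker at "AGA", prune upward until reaching a node still needed by another word.
The suffix "A" (1 node) is used only by "AGA"; the node for "AG" still has the child "T", so pruning stops there.
Nodes removed: 1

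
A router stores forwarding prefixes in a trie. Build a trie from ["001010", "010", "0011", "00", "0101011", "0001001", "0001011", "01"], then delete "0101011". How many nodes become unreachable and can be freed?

After clearing the end-marker at "0101011", prune upward until reaching a node still needed by another word.
The suffix "1011" (4 nodes) is used only by "0101011"; "010" is itself a stored word, so pruning stops there.
Nodes removed: 4

4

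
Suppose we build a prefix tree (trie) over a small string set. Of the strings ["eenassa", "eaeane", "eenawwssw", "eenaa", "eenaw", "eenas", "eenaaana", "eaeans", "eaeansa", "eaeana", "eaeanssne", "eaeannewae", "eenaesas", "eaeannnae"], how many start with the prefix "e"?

14

Filter for entries beginning with "e":
Words under "e": eaeana, eaeane, eaeannewae, eaeannnae, eaeans, eaeansa, eaeanssne, eenaa, eenaaana, eenaesas, eenas, eenassa, eenaw, eenawwssw
Count: 14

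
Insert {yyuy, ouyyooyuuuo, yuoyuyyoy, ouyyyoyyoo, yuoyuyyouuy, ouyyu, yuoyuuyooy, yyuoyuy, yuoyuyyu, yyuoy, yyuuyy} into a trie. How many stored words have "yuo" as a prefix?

4

Walk to "yuo"; the words in its subtree are exactly those with that prefix.
Matches: "yuoyuuyooy", "yuoyuyyouuy", "yuoyuyyoy", "yuoyuyyu"
Count: 4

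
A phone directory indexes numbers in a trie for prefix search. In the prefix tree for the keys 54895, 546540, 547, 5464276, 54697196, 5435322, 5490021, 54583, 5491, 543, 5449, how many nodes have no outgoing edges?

Leaves are exactly the stored words that no other stored word extends.
Those words: "5435322", "5449", "54583", "5464276", "546540", "54697196", "547", "54895", "5490021", "5491"
Leaf count: 10

10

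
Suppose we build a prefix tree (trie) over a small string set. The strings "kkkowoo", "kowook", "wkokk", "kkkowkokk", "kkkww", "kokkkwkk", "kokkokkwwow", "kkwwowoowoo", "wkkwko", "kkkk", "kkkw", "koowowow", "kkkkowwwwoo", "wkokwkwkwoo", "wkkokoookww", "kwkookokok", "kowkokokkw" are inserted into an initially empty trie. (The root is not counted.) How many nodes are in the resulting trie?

Count nodes per top-level branch (shared prefixes stored once):
  'k'-branch (kkkk, kkkkowwwwoo, kkkowkokk, kkkowoo, kkkw, kkkww, kkwwowoowoo, kokkkwkk, kokkokkwwow, koowowow, kowkokokkw, kowook, kwkookokok): 70 nodes
  'w'-branch (wkkokoookww, wkkwko, wkokk, wkokwkwkwoo): 24 nodes
Sum: 94

94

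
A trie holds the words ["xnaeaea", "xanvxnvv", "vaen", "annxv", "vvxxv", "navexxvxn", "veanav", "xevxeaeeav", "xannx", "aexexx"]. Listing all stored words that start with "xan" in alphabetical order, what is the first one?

DFS of the "xan" subtree visits, in order: "xannx", "xanvxnvv"
The 1st is xannx.

xannx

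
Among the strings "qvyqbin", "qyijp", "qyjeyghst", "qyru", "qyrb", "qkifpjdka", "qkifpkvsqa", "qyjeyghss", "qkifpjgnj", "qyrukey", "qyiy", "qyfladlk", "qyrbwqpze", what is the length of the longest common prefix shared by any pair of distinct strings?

8

Equivalently: take the maximum, over all pairs, of their longest common prefix length.
"qyjeyghss" and "qyjeyghst" agree on "qyjeyghs" (8 characters) before diverging; nothing deeper is shared.
Longest shared-prefix length: 8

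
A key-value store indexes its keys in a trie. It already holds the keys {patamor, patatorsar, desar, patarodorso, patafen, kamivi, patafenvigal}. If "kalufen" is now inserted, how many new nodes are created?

5

"ka" is already a path in the trie; the remaining "lufen" must be added.
Each of the 5 remaining characters creates one node.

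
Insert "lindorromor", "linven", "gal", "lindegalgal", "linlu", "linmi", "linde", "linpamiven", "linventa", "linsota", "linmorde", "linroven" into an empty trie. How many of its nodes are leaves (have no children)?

A leaf is a node with no children — equivalently, the end of a word that is not a proper prefix of any other stored word.
Those words: "gal", "lindegalgal", "lindorromor", "linlu", "linmi", "linmorde", "linpamiven", "linroven", "linsota", "linventa"
Leaf count: 10

10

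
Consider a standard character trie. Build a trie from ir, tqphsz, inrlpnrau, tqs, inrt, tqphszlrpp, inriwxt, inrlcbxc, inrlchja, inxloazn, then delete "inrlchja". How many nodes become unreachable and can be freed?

Walk "inrlchja" from the leaf back toward the root, removing each node that no remaining word uses.
The suffix "hja" (3 nodes) is used only by "inrlchja"; the node for "inrlc" still has the child "b", so pruning stops there.
Nodes removed: 3

3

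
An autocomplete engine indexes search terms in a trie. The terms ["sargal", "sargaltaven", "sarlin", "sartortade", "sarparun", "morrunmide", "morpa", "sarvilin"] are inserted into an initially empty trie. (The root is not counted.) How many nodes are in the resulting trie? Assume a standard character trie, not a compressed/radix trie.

Insert word by word; a character creates a node only if that edge doesn't already exist:
  "sargal" → 6 new (s, a, r, g, a, l)
  "sargaltaven" → prefix "sargal" already present; 5 new (t, a, v, e, n)
  "sarlin" → prefix "sar" already present; 3 new (l, i, n)
  "sartortade" → prefix "sar" already present; 7 new (t, o, r, t, a, d, e)
  "sarparun" → prefix "sar" already present; 5 new (p, a, r, u, n)
  "morrunmide" → 10 new (m, o, r, r, u, n, m, i, d, e)
  "morpa" → prefix "mor" already present; 2 new (p, a)
  "sarvilin" → prefix "sar" already present; 5 new (v, i, l, i, n)
Total nodes = 6 + 5 + 3 + 7 + 5 + 10 + 2 + 5 = 43

43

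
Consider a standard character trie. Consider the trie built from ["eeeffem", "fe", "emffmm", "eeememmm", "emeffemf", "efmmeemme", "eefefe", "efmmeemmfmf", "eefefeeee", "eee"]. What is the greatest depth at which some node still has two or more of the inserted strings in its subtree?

8

Look for the deepest trie node that still has at least two words in its subtree.
"efmmeemme" and "efmmeemmfmf" agree on "efmmeemm" (8 characters) before diverging; nothing deeper is shared.
Longest shared-prefix length: 8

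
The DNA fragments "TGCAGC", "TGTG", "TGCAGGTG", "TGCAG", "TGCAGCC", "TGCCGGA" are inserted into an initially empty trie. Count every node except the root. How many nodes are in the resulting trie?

Insert word by word; a character creates a node only if that edge doesn't already exist:
  "TGCAGC" → 6 new (T, G, C, A, G, C)
  "TGTG" → prefix "TG" already present; 2 new (T, G)
  "TGCAGGTG" → prefix "TGCAG" already present; 3 new (G, T, G)
  "TGCAG" → prefix "TGCAG" already present; 0 new (none)
  "TGCAGCC" → prefix "TGCAGC" already present; 1 new (C)
  "TGCCGGA" → prefix "TGC" already present; 4 new (C, G, G, A)
Total nodes = 6 + 2 + 3 + 0 + 1 + 4 = 16

16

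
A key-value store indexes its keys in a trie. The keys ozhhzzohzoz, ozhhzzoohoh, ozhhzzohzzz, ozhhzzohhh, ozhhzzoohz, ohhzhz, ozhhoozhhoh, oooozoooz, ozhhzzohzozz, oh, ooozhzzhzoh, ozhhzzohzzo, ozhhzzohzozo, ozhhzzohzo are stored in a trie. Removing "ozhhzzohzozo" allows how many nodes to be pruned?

After clearing the end-marker at "ozhhzzohzozo", prune upward until reaching a node still needed by another word.
The suffix "o" (1 node) is used only by "ozhhzzohzozo"; the node for "ozhhzzohzoz" still has the child "z", so pruning stops there.
Nodes removed: 1

1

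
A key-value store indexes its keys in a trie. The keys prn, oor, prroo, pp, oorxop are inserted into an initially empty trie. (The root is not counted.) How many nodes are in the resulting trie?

13

Count nodes per top-level branch (shared prefixes stored once):
  'o'-branch (oor, oorxop): 6 nodes
  'p'-branch (pp, prn, prroo): 7 nodes
Sum: 13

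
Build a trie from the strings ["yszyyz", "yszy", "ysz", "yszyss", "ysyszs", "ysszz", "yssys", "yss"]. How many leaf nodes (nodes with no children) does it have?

Leaves are exactly the stored words that no other stored word extends.
Those words: "yssys", "ysszz", "ysyszs", "yszyss", "yszyyz"
Leaf count: 5

5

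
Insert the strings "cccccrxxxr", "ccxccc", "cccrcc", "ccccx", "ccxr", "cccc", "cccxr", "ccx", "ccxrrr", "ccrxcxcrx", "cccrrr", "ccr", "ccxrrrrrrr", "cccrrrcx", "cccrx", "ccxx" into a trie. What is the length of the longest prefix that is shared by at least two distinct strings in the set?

6

The deepest shared node is where two words last agree before diverging.
"cccrrr" and "cccrrrcx" agree on "cccrrr" (6 characters) before diverging; nothing deeper is shared.
Longest shared-prefix length: 6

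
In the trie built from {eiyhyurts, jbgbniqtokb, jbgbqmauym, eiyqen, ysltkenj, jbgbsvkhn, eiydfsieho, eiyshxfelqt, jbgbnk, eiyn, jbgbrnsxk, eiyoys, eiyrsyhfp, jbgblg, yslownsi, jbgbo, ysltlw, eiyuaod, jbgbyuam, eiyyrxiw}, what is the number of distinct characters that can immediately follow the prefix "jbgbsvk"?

1

Walk "jbgbsvk" from the root, arriving at one node.
Characters that immediately follow "jbgbsvk" among the stored strings: {h}.
That node has 1 child edge.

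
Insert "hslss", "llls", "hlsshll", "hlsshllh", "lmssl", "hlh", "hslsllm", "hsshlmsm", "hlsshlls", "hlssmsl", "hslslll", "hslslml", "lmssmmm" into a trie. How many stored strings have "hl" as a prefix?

Walk to "hl"; the words in its subtree are exactly those with that prefix.
Words under "hl": hlh, hlsshll, hlsshllh, hlsshlls, hlssmsl
Count: 5

5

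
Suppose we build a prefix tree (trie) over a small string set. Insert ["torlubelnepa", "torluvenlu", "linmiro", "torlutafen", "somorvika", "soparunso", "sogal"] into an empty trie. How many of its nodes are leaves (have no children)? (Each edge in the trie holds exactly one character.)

A leaf is a node with no children — equivalently, the end of a word that is not a proper prefix of any other stored word.
Those words: "linmiro", "sogal", "somorvika", "soparunso", "torlubelnepa", "torlutafen", "torluvenlu"
Leaf count: 7

7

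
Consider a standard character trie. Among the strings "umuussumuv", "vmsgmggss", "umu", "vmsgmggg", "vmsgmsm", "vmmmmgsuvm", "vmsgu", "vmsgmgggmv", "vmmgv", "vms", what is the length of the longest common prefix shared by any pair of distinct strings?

Equivalently: take the maximum, over all pairs, of their longest common prefix length.
"vmsgmggg" and "vmsgmgggmv" agree on "vmsgmggg" (8 characters) before diverging; nothing deeper is shared.
Longest shared-prefix length: 8

8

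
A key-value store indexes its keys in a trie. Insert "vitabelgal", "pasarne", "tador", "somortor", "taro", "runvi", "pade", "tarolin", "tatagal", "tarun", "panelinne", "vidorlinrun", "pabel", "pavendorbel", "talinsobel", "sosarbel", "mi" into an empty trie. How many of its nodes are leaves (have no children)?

16

A leaf is a node with no children — equivalently, the end of a word that is not a proper prefix of any other stored word.
Those words: "mi", "pabel", "pade", "panelinne", "pasarne", "pavendorbel", "runvi", "somortor", "sosarbel", "tador", "talinsobel", "tarolin", "tarun", "tatagal", "vidorlinrun", "vitabelgal"
Leaf count: 16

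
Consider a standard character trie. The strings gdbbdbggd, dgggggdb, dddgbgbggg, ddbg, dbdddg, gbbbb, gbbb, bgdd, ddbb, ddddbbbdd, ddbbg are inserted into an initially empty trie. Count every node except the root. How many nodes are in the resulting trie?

49

Insert word by word; a character creates a node only if that edge doesn't already exist:
  "gdbbdbggd" → 9 new (g, d, b, b, d, b, g, g, d)
  "dgggggdb" → 8 new (d, g, g, g, g, g, d, b)
  "dddgbgbggg" → prefix "d" already present; 9 new (d, d, g, b, g, b, g, g, g)
  "ddbg" → prefix "dd" already present; 2 new (b, g)
  "dbdddg" → prefix "d" already present; 5 new (b, d, d, d, g)
  "gbbbb" → prefix "g" already present; 4 new (b, b, b, b)
  "gbbb" → prefix "gbbb" already present; 0 new (none)
  "bgdd" → 4 new (b, g, d, d)
  "ddbb" → prefix "ddb" already present; 1 new (b)
  "ddddbbbdd" → prefix "ddd" already present; 6 new (d, b, b, b, d, d)
  "ddbbg" → prefix "ddbb" already present; 1 new (g)
Total nodes = 9 + 8 + 9 + 2 + 5 + 4 + 0 + 4 + 1 + 6 + 1 = 49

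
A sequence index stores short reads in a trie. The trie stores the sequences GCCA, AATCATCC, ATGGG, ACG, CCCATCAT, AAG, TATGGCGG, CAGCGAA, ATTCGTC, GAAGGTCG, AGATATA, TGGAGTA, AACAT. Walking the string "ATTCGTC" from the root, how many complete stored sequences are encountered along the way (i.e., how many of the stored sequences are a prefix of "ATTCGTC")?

Walk "ATTCGTC" from the root; an end-of-word marker is hit whenever a stored word is a prefix of "ATTCGTC".
Prefixes of the query that are stored words: "ATTCGTC"
Count: 1

1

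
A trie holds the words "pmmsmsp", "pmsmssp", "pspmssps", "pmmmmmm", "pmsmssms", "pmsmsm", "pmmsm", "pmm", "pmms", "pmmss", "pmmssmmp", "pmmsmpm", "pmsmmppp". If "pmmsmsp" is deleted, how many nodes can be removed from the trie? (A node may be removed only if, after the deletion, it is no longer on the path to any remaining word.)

A node on "pmmsmsp"'s path can go only if nothing else ends at it or branches off below it.
The suffix "sp" (2 nodes) is used only by "pmmsmsp"; the node for "pmmsm" still has the child "p", so pruning stops there.
Nodes removed: 2

2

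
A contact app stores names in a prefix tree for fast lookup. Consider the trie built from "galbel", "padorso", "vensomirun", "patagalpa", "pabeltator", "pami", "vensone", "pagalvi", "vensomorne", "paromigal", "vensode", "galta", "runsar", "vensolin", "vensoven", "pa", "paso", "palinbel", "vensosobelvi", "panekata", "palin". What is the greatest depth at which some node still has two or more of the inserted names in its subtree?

6

Equivalently: take the maximum, over all pairs, of their longest common prefix length.
e.g. "vensomirun" and "vensomorne" share the prefix "vensom" of length 6; no pair shares a longer one.
Longest shared-prefix length: 6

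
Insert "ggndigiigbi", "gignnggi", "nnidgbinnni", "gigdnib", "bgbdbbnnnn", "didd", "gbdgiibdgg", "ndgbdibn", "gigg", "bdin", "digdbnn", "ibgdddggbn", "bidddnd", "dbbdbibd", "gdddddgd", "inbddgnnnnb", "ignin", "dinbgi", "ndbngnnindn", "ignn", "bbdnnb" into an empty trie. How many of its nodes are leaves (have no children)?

A leaf is a node with no children — equivalently, the end of a word that is not a proper prefix of any other stored word.
Those words: "bbdnnb", "bdin", "bgbdbbnnnn", "bidddnd", "dbbdbibd", "didd", "digdbnn", "dinbgi", "gbdgiibdgg", "gdddddgd", "ggndigiigbi", "gigdnib", "gigg", "gignnggi", "ibgdddggbn", "ignin", "ignn", "inbddgnnnnb", "ndbngnnindn", "ndgbdibn", "nnidgbinnni"
Leaf count: 21

21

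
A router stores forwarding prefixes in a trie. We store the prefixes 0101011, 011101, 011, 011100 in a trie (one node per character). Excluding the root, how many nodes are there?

12

Count nodes per top-level branch (shared prefixes stored once):
  '0'-branch (0101011, 011, 011100, 011101): 12 nodes
Sum: 12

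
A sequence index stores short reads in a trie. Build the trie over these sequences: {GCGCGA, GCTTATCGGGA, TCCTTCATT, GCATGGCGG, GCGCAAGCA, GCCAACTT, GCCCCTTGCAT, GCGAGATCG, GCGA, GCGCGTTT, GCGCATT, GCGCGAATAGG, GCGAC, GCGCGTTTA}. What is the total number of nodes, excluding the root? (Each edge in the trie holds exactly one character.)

68

Insert word by word; a character creates a node only if that edge doesn't already exist:
  "GCGCGA" → 6 new (G, C, G, C, G, A)
  "GCTTATCGGGA" → prefix "GC" already present; 9 new (T, T, A, T, C, G, G, G, A)
  "TCCTTCATT" → 9 new (T, C, C, T, T, C, A, T, T)
  "GCATGGCGG" → prefix "GC" already present; 7 new (A, T, G, G, C, G, G)
  "GCGCAAGCA" → prefix "GCGC" already present; 5 new (A, A, G, C, A)
  "GCCAACTT" → prefix "GC" already present; 6 new (C, A, A, C, T, T)
  "GCCCCTTGCAT" → prefix "GCC" already present; 8 new (C, C, T, T, G, C, A, T)
  "GCGAGATCG" → prefix "GCG" already present; 6 new (A, G, A, T, C, G)
  "GCGA" → prefix "GCGA" already present; 0 new (none)
  "GCGCGTTT" → prefix "GCGCG" already present; 3 new (T, T, T)
  "GCGCATT" → prefix "GCGCA" already present; 2 new (T, T)
  "GCGCGAATAGG" → prefix "GCGCGA" already present; 5 new (A, T, A, G, G)
  "GCGAC" → prefix "GCGA" already present; 1 new (C)
  "GCGCGTTTA" → prefix "GCGCGTTT" already present; 1 new (A)
Total nodes = 6 + 9 + 9 + 7 + 5 + 6 + 8 + 6 + 0 + 3 + 2 + 5 + 1 + 1 = 68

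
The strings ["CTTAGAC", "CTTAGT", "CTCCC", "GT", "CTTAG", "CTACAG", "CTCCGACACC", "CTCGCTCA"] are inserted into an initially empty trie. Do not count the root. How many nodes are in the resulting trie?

28

Count nodes per top-level branch (shared prefixes stored once):
  'C'-branch (CTACAG, CTCCC, CTCCGACACC, CTCGCTCA, CTTAG, CTTAGAC, CTTAGT): 26 nodes
  'G'-branch (GT): 2 nodes
Sum: 28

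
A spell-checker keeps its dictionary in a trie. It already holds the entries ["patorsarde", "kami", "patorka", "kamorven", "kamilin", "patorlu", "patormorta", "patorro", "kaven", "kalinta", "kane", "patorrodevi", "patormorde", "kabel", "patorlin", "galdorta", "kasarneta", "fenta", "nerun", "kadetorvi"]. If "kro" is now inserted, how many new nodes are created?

The longest prefix of "kro" already in the trie is "k" (length 1).
New nodes needed: |"kro"| − 1 = 3 − 1 = 2.

2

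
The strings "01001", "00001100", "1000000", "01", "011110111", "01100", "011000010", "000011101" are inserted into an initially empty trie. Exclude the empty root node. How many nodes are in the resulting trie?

35

Insert word by word; a character creates a node only if that edge doesn't already exist:
  "01001" → 5 new (0, 1, 0, 0, 1)
  "00001100" → prefix "0" already present; 7 new (0, 0, 0, 1, 1, 0, 0)
  "1000000" → 7 new (1, 0, 0, 0, 0, 0, 0)
  "01" → prefix "01" already present; 0 new (none)
  "011110111" → prefix "01" already present; 7 new (1, 1, 1, 0, 1, 1, 1)
  "01100" → prefix "011" already present; 2 new (0, 0)
  "011000010" → prefix "01100" already present; 4 new (0, 0, 1, 0)
  "000011101" → prefix "000011" already present; 3 new (1, 0, 1)
Total nodes = 5 + 7 + 7 + 0 + 7 + 2 + 4 + 3 = 35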